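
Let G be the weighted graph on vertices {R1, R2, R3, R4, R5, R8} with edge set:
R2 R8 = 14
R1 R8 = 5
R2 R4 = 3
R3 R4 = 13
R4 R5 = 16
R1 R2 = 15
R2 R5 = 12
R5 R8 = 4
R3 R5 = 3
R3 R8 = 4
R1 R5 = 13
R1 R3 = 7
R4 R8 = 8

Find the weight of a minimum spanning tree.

23

Kruskal: consider edges lightest-first.
R2 R4 (3): add. Components now {R5} {R3} {R2,R4} {R1} {R8}
R3 R5 (3): add. Components now {R3,R5} {R2,R4} {R1} {R8}
R3 R8 (4): add. Components now {R3,R5,R8} {R2,R4} {R1}
R5 R8 (4): skip — R5 and R8 already connected.
R1 R8 (5): add. Components now {R1,R3,R5,R8} {R2,R4}
R1 R3 (7): skip — R3 and R1 already connected.
R4 R8 (8): add. Components now {R1,R2,R3,R4,R5,R8}
MST edges: R2 R4, R3 R5, R3 R8, R1 R8, R4 R8; total weight 3+3+4+5+8 = 23.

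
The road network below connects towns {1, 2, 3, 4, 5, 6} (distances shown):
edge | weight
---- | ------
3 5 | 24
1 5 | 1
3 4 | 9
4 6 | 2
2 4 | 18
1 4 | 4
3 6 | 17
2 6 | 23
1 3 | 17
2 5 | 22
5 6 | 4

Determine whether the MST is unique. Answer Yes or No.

No

Kruskal's algorithm — process edges by increasing weight (ties by edge label):
1 5 (1): add — endpoints in different components.
4 6 (2): add — endpoints in different components.
1 4 (4): add — endpoints in different components.
5 6 (4): skip — 5 and 6 already connected.
3 4 (9): add — endpoints in different components.
1 3 (17): skip — 1 and 3 already connected.
3 6 (17): skip — 3 and 6 already connected.
2 4 (18): add — endpoints in different components.
Non-tree edge 5 6 has weight 4, equal to the heaviest edge on its tree cycle — swapping gives another MST of the same weight. Not unique.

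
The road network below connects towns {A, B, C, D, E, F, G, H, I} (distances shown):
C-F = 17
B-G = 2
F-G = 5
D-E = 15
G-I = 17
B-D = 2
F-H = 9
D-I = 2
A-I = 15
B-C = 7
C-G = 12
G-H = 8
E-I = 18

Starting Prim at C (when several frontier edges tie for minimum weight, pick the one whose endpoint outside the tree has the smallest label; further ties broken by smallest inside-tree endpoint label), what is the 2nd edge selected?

Prim's algorithm from C:
Step 1: frontier [B-C 7, C-G 12, C-F 17] → take B-C (7); add B.
Step 2: frontier [B-D 2, B-G 2, C-G 12, C-F 17] → take B-D (2); add D.
Step 3: frontier [B-G 2, C-G 12, C-F 17, D-I 2, D-E 15] → take B-G (2); add G.
Step 4: frontier [C-F 17, D-I 2, D-E 15, F-G 5, G-H 8, G-I 17] → take D-I (2); add I.
Step 5: frontier [C-F 17, D-E 15, F-G 5, G-H 8, A-I 15, E-I 18] → take F-G (5); add F.
Step 6: frontier [D-E 15, F-H 9, G-H 8, A-I 15, E-I 18] → take G-H (8); add H.
Step 7: frontier [D-E 15, A-I 15, E-I 18] → take A-I (15); add A.
Step 8: frontier [D-E 15, E-I 18] → take D-E (15); add E.
The 2nd edge added is B-D.

B-D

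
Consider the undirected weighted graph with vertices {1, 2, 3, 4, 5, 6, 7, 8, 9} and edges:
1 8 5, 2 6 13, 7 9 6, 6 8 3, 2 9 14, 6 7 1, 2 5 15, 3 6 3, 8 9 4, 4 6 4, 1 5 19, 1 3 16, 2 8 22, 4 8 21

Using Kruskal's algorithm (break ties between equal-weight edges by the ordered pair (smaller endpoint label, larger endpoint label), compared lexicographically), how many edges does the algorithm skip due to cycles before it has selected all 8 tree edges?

2

Kruskal: consider edges lightest-first.
6 7 (1): add — endpoints in different components.
3 6 (3): add — endpoints in different components.
6 8 (3): add — endpoints in different components.
4 6 (4): add — endpoints in different components.
8 9 (4): add — endpoints in different components.
1 8 (5): add — endpoints in different components.
7 9 (6): skip — 7 and 9 already connected.
2 6 (13): add — endpoints in different components.
2 9 (14): skip — 2 and 9 already connected.
2 5 (15): add — endpoints in different components.
Edges rejected before the tree was complete: 2.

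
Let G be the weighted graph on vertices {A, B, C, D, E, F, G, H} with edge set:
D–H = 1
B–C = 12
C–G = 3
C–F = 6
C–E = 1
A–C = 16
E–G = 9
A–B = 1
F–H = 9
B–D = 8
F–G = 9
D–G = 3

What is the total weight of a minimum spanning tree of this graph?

23

Kruskal's algorithm — process edges by increasing weight (ties by edge label):
A–B (1): add — endpoints in different components.
C–E (1): add — endpoints in different components.
D–H (1): add — endpoints in different components.
C–G (3): add — endpoints in different components.
D–G (3): add — endpoints in different components.
C–F (6): add — endpoints in different components.
B–D (8): add — endpoints in different components.
MST edges: A–B, C–E, D–H, C–G, D–G, C–F, B–D; total weight 1+1+1+3+3+6+8 = 23.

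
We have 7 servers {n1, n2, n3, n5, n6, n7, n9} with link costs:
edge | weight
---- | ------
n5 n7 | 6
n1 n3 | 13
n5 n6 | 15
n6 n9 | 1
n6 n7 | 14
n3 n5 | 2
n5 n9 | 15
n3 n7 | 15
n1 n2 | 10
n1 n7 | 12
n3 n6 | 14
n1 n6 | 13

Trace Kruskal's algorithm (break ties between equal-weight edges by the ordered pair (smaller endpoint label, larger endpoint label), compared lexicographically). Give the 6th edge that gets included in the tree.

n1-n6

Kruskal's algorithm — process edges by increasing weight (ties by edge label):
n6 n9 (1): add. Components now {n6,n9} {n3} {n5} {n7} {n1} {n2}
n3 n5 (2): add. Components now {n6,n9} {n3,n5} {n7} {n1} {n2}
n5 n7 (6): add. Components now {n6,n9} {n3,n5,n7} {n1} {n2}
n1 n2 (10): add. Components now {n6,n9} {n3,n5,n7} {n1,n2}
n1 n7 (12): add. Components now {n6,n9} {n1,n2,n3,n5,n7}
n1 n3 (13): skip — n3 and n1 already connected.
n1 n6 (13): add. Components now {n1,n2,n3,n5,n6,n7,n9}
The 6th edge added is n1 n6.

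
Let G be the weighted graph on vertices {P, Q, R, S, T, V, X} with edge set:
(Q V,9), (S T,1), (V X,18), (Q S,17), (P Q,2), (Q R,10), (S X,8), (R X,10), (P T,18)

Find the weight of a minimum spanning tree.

Kruskal: consider edges lightest-first.
S T (1): add — endpoints in different components.
P Q (2): add — endpoints in different components.
S X (8): add — endpoints in different components.
Q V (9): add — endpoints in different components.
Q R (10): add — endpoints in different components.
R X (10): add — endpoints in different components.
MST edges: S T, P Q, S X, Q V, Q R, R X; total weight 1+2+8+9+10+10 = 40.

40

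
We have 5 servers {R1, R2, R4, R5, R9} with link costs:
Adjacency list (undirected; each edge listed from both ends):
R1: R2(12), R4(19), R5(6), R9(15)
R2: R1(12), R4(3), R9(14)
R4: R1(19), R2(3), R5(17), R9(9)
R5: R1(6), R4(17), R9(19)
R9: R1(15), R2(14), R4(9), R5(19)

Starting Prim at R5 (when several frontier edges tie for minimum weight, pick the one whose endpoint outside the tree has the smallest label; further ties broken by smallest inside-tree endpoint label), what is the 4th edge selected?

R4-R9

Grow the tree from R5 using Prim:
Step 1: cheapest edge leaving the tree is R1 R5 (6); add R1.
Step 2: cheapest edge leaving the tree is R1 R2 (12); add R2.
Step 3: cheapest edge leaving the tree is R2 R4 (3); add R4.
Step 4: cheapest edge leaving the tree is R4 R9 (9); add R9.
The 4th edge added is R4 R9.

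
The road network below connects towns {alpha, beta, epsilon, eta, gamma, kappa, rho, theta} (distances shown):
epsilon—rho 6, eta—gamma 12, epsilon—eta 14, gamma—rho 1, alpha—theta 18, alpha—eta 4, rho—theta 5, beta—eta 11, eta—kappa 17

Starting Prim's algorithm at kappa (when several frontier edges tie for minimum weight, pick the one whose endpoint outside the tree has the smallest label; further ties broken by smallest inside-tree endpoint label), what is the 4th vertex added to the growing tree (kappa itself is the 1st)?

beta

Prim, starting at kappa.
Step 1: cheapest edge leaving the tree is eta—kappa (17); add eta.
Step 2: cheapest edge leaving the tree is alpha—eta (4); add alpha.
Step 3: cheapest edge leaving the tree is beta—eta (11); add beta.
Step 4: cheapest edge leaving the tree is eta—gamma (12); add gamma.
Step 5: cheapest edge leaving the tree is gamma—rho (1); add rho.
Step 6: cheapest edge leaving the tree is rho—theta (5); add theta.
Step 7: cheapest edge leaving the tree is epsilon—rho (6); add epsilon.
Vertex order: kappa, eta, alpha, beta, gamma, rho, theta, epsilon. The 4th vertex is beta.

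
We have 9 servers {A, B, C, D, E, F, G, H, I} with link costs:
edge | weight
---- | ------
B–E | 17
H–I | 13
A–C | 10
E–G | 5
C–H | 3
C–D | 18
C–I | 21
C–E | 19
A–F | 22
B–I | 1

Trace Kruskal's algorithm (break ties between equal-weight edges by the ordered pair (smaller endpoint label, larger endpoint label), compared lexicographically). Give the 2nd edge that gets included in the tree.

Kruskal's algorithm — process edges by increasing weight (ties by edge label):
B–I (1): add — endpoints in different components.
C–H (3): add — endpoints in different components.
E–G (5): add — endpoints in different components.
A–C (10): add — endpoints in different components.
H–I (13): add — endpoints in different components.
B–E (17): add — endpoints in different components.
C–D (18): add — endpoints in different components.
C–E (19): skip — C and E already connected.
C–I (21): skip — C and I already connected.
A–F (22): add — endpoints in different components.
The 2nd edge added is C–H.

C-H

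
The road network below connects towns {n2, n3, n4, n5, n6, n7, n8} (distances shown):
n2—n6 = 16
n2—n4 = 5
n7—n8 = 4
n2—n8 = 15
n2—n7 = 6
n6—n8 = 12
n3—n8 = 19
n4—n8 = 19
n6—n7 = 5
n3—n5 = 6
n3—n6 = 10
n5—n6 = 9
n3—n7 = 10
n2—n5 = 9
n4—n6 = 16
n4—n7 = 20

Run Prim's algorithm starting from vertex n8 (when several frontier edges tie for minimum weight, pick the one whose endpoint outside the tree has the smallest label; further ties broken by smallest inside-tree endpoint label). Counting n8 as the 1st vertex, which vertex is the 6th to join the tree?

n5

Prim's algorithm from n8:
Step 1: cheapest edge leaving the tree is n7—n8 (4); add n7.
Step 2: cheapest edge leaving the tree is n6—n7 (5); add n6.
Step 3: cheapest edge leaving the tree is n2—n7 (6); add n2.
Step 4: cheapest edge leaving the tree is n2—n4 (5); add n4.
Step 5: cheapest edge leaving the tree is n2—n5 (9); add n5.
Step 6: cheapest edge leaving the tree is n3—n5 (6); add n3.
Vertex order: n8, n7, n6, n2, n4, n5, n3. The 6th vertex is n5.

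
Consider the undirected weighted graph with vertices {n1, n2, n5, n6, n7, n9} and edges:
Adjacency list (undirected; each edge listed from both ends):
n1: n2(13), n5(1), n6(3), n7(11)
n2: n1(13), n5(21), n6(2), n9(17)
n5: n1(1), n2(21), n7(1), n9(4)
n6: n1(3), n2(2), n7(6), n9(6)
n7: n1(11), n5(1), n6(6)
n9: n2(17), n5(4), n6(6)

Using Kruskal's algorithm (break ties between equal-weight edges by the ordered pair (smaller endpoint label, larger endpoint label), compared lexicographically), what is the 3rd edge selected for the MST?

n2-n6

Kruskal's algorithm — process edges by increasing weight (ties by edge label):
n1 n5 (1): add — endpoints in different components.
n5 n7 (1): add — endpoints in different components.
n2 n6 (2): add — endpoints in different components.
n1 n6 (3): add — endpoints in different components.
n5 n9 (4): add — endpoints in different components.
The 3rd edge added is n2 n6.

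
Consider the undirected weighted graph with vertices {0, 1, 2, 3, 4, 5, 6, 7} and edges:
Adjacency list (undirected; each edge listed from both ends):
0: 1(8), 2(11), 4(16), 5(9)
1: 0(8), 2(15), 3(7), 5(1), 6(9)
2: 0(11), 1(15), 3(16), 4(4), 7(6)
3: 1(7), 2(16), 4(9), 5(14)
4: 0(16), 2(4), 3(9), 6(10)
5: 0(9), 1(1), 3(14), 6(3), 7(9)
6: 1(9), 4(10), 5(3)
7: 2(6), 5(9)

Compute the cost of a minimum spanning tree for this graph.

Prim, starting at 3.
Step 1: cheapest edge leaving the tree is 1-3 (7); add 1.
Step 2: cheapest edge leaving the tree is 1-5 (1); add 5.
Step 3: cheapest edge leaving the tree is 5-6 (3); add 6.
Step 4: cheapest edge leaving the tree is 0-1 (8); add 0.
Step 5: cheapest edge leaving the tree is 3-4 (9); add 4.
Step 6: cheapest edge leaving the tree is 2-4 (4); add 2.
Step 7: cheapest edge leaving the tree is 2-7 (6); add 7.
MST edges: 1-3, 1-5, 5-6, 0-1, 3-4, 2-4, 2-7; total weight 7+1+3+8+9+4+6 = 38.

38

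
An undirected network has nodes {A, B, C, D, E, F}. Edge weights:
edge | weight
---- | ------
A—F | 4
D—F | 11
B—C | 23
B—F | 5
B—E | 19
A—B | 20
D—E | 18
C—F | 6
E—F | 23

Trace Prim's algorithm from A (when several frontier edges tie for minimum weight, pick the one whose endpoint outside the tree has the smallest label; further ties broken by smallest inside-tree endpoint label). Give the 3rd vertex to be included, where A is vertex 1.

B

Prim, starting at A.
Step 1: cheapest edge leaving the tree is A—F (4); add F.
Step 2: cheapest edge leaving the tree is B—F (5); add B.
Step 3: cheapest edge leaving the tree is C—F (6); add C.
Step 4: cheapest edge leaving the tree is D—F (11); add D.
Step 5: cheapest edge leaving the tree is D—E (18); add E.
Vertex order: A, F, B, C, D, E. The 3rd vertex is B.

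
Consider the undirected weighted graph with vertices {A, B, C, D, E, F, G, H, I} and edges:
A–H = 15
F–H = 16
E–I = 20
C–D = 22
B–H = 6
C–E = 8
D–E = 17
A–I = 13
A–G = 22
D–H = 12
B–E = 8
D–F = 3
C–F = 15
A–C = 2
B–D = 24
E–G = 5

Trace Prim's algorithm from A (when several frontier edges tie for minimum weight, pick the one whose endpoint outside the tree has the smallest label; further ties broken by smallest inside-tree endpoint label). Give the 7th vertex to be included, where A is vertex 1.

Prim, starting at A.
Step 1: cheapest edge leaving the tree is A–C (2); add C.
Step 2: cheapest edge leaving the tree is C–E (8); add E.
Step 3: cheapest edge leaving the tree is E–G (5); add G.
Step 4: cheapest edge leaving the tree is B–E (8); add B.
Step 5: cheapest edge leaving the tree is B–H (6); add H.
Step 6: cheapest edge leaving the tree is D–H (12); add D.
Step 7: cheapest edge leaving the tree is D–F (3); add F.
Step 8: cheapest edge leaving the tree is A–I (13); add I.
Vertex order: A, C, E, G, B, H, D, F, I. The 7th vertex is D.

D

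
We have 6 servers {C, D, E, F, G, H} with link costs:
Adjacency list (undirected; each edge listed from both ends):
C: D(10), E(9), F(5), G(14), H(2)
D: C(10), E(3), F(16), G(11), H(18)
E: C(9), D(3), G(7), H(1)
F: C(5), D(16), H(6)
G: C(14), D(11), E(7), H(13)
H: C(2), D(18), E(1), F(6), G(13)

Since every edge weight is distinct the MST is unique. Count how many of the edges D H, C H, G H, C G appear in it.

1

Kruskal: consider edges lightest-first.
E H (1): add. Components now {C} {D} {E,H} {F} {G}
C H (2): add. Components now {C,E,H} {D} {F} {G}
D E (3): add. Components now {C,D,E,H} {F} {G}
C F (5): add. Components now {C,D,E,F,H} {G}
F H (6): skip — F and H already connected.
E G (7): add. Components now {C,D,E,F,G,H}
MST edge set: {E H, C H, D E, C F, E G}.
Of the listed edges, {C H} are in the MST → 1.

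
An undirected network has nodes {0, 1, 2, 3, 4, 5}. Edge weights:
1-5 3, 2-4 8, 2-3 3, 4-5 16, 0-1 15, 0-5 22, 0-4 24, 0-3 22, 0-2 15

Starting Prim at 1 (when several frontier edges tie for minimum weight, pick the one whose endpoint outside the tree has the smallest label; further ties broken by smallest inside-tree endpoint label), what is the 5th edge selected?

2-4

Prim's algorithm from 1:
Step 1: frontier [1-5 3, 0-1 15] → take 1-5 (3); add 5.
Step 2: frontier [0-1 15, 4-5 16, 0-5 22] → take 0-1 (15); add 0.
Step 3: frontier [0-2 15, 0-3 22, 0-4 24, 4-5 16] → take 0-2 (15); add 2.
Step 4: frontier [0-3 22, 0-4 24, 2-3 3, 2-4 8, 4-5 16] → take 2-3 (3); add 3.
Step 5: frontier [0-4 24, 2-4 8, 4-5 16] → take 2-4 (8); add 4.
The 5th edge added is 2-4.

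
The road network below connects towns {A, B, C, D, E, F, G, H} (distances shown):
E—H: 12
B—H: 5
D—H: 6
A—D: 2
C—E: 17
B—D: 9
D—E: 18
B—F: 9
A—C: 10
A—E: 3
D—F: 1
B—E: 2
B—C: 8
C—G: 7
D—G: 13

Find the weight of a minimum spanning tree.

28

Sort edges by weight, then run Kruskal:
D—F (1): add — endpoints in different components.
A—D (2): add — endpoints in different components.
B—E (2): add — endpoints in different components.
A—E (3): add — endpoints in different components.
B—H (5): add — endpoints in different components.
D—H (6): skip — D and H already connected.
C—G (7): add — endpoints in different components.
B—C (8): add — endpoints in different components.
MST edges: D—F, A—D, B—E, A—E, B—H, C—G, B—C; total weight 1+2+2+3+5+7+8 = 28.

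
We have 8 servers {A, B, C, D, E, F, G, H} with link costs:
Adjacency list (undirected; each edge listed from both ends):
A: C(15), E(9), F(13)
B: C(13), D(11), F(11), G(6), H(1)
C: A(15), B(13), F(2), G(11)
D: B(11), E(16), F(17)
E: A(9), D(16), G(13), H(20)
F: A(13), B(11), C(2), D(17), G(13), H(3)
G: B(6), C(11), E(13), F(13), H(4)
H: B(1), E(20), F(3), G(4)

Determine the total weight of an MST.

43

Kruskal's algorithm — process edges by increasing weight (ties by edge label):
B–H (1): add — endpoints in different components.
C–F (2): add — endpoints in different components.
F–H (3): add — endpoints in different components.
G–H (4): add — endpoints in different components.
B–G (6): skip — B and G already connected.
A–E (9): add — endpoints in different components.
B–D (11): add — endpoints in different components.
B–F (11): skip — B and F already connected.
C–G (11): skip — C and G already connected.
A–F (13): add — endpoints in different components.
MST edges: B–H, C–F, F–H, G–H, A–E, B–D, A–F; total weight 1+2+3+4+9+11+13 = 43.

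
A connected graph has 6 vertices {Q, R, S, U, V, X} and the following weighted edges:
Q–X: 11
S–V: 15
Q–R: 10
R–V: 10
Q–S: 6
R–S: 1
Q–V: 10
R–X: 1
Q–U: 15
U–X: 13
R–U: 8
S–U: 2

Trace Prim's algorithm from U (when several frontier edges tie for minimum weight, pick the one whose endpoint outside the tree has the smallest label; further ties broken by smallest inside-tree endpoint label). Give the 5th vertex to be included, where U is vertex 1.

Q

Prim's algorithm from U:
Step 1: frontier [S–U 2, R–U 8, U–X 13, Q–U 15] → take S–U (2); add S.
Step 2: frontier [R–S 1, Q–S 6, S–V 15, R–U 8, U–X 13, Q–U 15] → take R–S (1); add R.
Step 3: frontier [R–X 1, Q–R 10, R–V 10, Q–S 6, S–V 15, U–X 13, Q–U 15] → take R–X (1); add X.
Step 4: frontier [Q–R 10, R–V 10, Q–S 6, S–V 15, Q–U 15, Q–X 11] → take Q–S (6); add Q.
Step 5: frontier [Q–V 10, R–V 10, S–V 15] → take Q–V (10); add V.
Vertex order: U, S, R, X, Q, V. The 5th vertex is Q.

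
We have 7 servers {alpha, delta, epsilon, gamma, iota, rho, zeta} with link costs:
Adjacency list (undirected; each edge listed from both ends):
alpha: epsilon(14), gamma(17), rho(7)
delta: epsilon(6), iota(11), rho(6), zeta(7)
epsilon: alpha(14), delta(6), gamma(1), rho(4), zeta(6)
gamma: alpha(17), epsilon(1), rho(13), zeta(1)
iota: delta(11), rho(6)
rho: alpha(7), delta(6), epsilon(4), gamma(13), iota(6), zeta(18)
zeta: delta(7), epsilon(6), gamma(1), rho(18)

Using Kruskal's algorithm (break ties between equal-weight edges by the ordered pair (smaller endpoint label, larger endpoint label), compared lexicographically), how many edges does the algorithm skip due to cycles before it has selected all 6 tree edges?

Kruskal: consider edges lightest-first.
epsilon—gamma (1): add — endpoints in different components.
gamma—zeta (1): add — endpoints in different components.
epsilon—rho (4): add — endpoints in different components.
delta—epsilon (6): add — endpoints in different components.
delta—rho (6): skip — rho and delta already connected.
epsilon—zeta (6): skip — zeta and epsilon already connected.
iota—rho (6): add — endpoints in different components.
alpha—rho (7): add — endpoints in different components.
Edges rejected before the tree was complete: 2.

2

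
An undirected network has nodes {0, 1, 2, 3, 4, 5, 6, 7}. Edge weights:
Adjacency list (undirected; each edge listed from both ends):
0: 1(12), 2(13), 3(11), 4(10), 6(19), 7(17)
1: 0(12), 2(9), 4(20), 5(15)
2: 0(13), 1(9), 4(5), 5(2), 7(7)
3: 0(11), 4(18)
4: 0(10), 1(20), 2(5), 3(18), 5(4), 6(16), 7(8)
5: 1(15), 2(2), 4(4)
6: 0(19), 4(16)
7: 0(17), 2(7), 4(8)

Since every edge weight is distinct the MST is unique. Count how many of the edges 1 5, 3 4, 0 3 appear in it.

1

Kruskal's algorithm — process edges by increasing weight (ties by edge label):
2 5 (2): add — endpoints in different components.
4 5 (4): add — endpoints in different components.
2 4 (5): skip — 2 and 4 already connected.
2 7 (7): add — endpoints in different components.
4 7 (8): skip — 4 and 7 already connected.
1 2 (9): add — endpoints in different components.
0 4 (10): add — endpoints in different components.
0 3 (11): add — endpoints in different components.
0 1 (12): skip — 0 and 1 already connected.
0 2 (13): skip — 0 and 2 already connected.
1 5 (15): skip — 1 and 5 already connected.
4 6 (16): add — endpoints in different components.
MST edge set: {2 5, 4 5, 2 7, 1 2, 0 4, 0 3, 4 6}.
Of the listed edges, {0 3} are in the MST → 1.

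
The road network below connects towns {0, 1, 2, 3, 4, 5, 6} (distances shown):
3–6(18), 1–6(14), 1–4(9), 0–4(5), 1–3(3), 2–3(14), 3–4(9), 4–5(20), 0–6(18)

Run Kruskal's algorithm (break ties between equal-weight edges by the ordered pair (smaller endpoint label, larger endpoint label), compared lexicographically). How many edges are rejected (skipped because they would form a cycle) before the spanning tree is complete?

Sort edges by weight, then run Kruskal:
1–3 (3): add — endpoints in different components.
0–4 (5): add — endpoints in different components.
1–4 (9): add — endpoints in different components.
3–4 (9): skip — 3 and 4 already connected.
1–6 (14): add — endpoints in different components.
2–3 (14): add — endpoints in different components.
0–6 (18): skip — 0 and 6 already connected.
3–6 (18): skip — 3 and 6 already connected.
4–5 (20): add — endpoints in different components.
Edges rejected before the tree was complete: 3.

3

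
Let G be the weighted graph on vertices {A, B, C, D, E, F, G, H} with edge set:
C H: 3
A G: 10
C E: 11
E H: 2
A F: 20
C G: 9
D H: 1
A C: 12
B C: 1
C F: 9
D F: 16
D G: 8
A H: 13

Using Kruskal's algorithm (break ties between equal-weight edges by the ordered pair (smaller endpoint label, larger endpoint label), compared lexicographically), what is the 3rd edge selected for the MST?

E-H

Kruskal: consider edges lightest-first.
B C (1): add — endpoints in different components.
D H (1): add — endpoints in different components.
E H (2): add — endpoints in different components.
C H (3): add — endpoints in different components.
D G (8): add — endpoints in different components.
C F (9): add — endpoints in different components.
C G (9): skip — C and G already connected.
A G (10): add — endpoints in different components.
The 3rd edge added is E H.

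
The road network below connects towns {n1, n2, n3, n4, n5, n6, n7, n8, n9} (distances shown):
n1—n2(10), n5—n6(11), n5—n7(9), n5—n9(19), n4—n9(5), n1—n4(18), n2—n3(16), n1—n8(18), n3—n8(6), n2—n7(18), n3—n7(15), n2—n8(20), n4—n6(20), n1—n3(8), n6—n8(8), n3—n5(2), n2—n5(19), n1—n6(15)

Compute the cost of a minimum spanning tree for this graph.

66

Prim, starting at n7.
Step 1: cheapest edge leaving the tree is n5—n7 (9); add n5.
Step 2: cheapest edge leaving the tree is n3—n5 (2); add n3.
Step 3: cheapest edge leaving the tree is n3—n8 (6); add n8.
Step 4: cheapest edge leaving the tree is n1—n3 (8); add n1.
Step 5: cheapest edge leaving the tree is n6—n8 (8); add n6.
Step 6: cheapest edge leaving the tree is n1—n2 (10); add n2.
Step 7: cheapest edge leaving the tree is n1—n4 (18); add n4.
Step 8: cheapest edge leaving the tree is n4—n9 (5); add n9.
MST edges: n5—n7, n3—n5, n3—n8, n1—n3, n6—n8, n1—n2, n1—n4, n4—n9; total weight 9+2+6+8+8+10+18+5 = 66.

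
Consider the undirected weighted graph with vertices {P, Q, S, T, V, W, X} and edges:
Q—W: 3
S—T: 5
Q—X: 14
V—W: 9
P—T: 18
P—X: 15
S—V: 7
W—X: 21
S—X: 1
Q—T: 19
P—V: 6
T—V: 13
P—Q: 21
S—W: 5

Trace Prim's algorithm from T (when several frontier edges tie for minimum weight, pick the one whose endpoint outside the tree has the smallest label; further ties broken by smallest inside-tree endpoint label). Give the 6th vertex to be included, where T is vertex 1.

Prim, starting at T.
Step 1: frontier [S—T 5, T—V 13, P—T 18, Q—T 19] → take S—T (5); add S.
Step 2: frontier [S—X 1, S—W 5, S—V 7, T—V 13, P—T 18, Q—T 19] → take S—X (1); add X.
Step 3: frontier [S—W 5, S—V 7, T—V 13, P—T 18, Q—T 19, Q—X 14, P—X 15, W—X 21] → take S—W (5); add W.
Step 4: frontier [S—V 7, T—V 13, P—T 18, Q—T 19, Q—W 3, V—W 9, Q—X 14, P—X 15] → take Q—W (3); add Q.
Step 5: frontier [P—Q 21, S—V 7, T—V 13, P—T 18, V—W 9, P—X 15] → take S—V (7); add V.
Step 6: frontier [P—Q 21, P—T 18, P—V 6, P—X 15] → take P—V (6); add P.
Vertex order: T, S, X, W, Q, V, P. The 6th vertex is V.

V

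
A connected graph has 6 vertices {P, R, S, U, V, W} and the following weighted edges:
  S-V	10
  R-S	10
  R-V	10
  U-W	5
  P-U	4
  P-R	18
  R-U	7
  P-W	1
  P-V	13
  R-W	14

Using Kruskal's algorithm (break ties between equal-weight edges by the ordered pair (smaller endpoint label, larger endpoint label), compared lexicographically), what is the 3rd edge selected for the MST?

Sort edges by weight, then run Kruskal:
P-W (1): add — endpoints in different components.
P-U (4): add — endpoints in different components.
U-W (5): skip — U and W already connected.
R-U (7): add — endpoints in different components.
R-S (10): add — endpoints in different components.
R-V (10): add — endpoints in different components.
The 3rd edge added is R-U.

R-U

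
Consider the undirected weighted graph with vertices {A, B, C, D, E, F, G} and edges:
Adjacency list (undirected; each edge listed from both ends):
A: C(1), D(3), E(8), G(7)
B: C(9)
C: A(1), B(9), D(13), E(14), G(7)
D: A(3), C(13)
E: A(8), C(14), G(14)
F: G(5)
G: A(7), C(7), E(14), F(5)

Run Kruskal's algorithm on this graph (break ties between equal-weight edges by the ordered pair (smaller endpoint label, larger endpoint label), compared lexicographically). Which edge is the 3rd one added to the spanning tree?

F-G

Kruskal's algorithm — process edges by increasing weight (ties by edge label):
A—C (1): add — endpoints in different components.
A—D (3): add — endpoints in different components.
F—G (5): add — endpoints in different components.
A—G (7): add — endpoints in different components.
C—G (7): skip — C and G already connected.
A—E (8): add — endpoints in different components.
B—C (9): add — endpoints in different components.
The 3rd edge added is F—G.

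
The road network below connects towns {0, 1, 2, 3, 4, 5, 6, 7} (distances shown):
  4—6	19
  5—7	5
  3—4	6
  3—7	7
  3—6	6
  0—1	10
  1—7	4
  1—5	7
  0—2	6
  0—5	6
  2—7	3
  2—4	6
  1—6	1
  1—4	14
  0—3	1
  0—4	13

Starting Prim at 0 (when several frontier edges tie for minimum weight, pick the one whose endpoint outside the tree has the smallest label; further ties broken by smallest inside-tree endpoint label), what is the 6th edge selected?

Prim, starting at 0.
Step 1: cheapest edge leaving the tree is 0—3 (1); add 3.
Step 2: cheapest edge leaving the tree is 0—2 (6); add 2.
Step 3: cheapest edge leaving the tree is 2—7 (3); add 7.
Step 4: cheapest edge leaving the tree is 1—7 (4); add 1.
Step 5: cheapest edge leaving the tree is 1—6 (1); add 6.
Step 6: cheapest edge leaving the tree is 5—7 (5); add 5.
Step 7: cheapest edge leaving the tree is 2—4 (6); add 4.
The 6th edge added is 5—7.

5-7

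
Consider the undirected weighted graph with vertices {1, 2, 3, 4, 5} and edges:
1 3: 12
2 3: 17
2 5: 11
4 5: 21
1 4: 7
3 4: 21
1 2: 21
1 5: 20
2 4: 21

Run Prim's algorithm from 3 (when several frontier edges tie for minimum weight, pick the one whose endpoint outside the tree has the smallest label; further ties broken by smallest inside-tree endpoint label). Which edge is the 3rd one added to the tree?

2-3

Prim, starting at 3.
Step 1: cheapest edge leaving the tree is 1 3 (12); add 1.
Step 2: cheapest edge leaving the tree is 1 4 (7); add 4.
Step 3: cheapest edge leaving the tree is 2 3 (17); add 2.
Step 4: cheapest edge leaving the tree is 2 5 (11); add 5.
The 3rd edge added is 2 3.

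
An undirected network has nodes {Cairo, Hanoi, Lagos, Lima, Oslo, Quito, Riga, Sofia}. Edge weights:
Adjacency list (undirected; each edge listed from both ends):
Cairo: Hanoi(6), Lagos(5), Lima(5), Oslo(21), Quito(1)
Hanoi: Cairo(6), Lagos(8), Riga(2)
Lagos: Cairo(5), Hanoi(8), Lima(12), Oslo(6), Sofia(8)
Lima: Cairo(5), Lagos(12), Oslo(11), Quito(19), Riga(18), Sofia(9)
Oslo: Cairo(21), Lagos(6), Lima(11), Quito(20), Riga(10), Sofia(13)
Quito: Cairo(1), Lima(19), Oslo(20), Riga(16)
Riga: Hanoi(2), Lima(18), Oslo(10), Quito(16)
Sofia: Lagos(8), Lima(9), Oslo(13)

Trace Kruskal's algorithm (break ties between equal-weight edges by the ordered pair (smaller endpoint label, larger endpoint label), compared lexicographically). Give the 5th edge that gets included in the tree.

Kruskal's algorithm — process edges by increasing weight (ties by edge label):
Cairo—Quito (1): add — endpoints in different components.
Hanoi—Riga (2): add — endpoints in different components.
Cairo—Lagos (5): add — endpoints in different components.
Cairo—Lima (5): add — endpoints in different components.
Cairo—Hanoi (6): add — endpoints in different components.
Lagos—Oslo (6): add — endpoints in different components.
Hanoi—Lagos (8): skip — Lagos and Hanoi already connected.
Lagos—Sofia (8): add — endpoints in different components.
The 5th edge added is Cairo—Hanoi.

Cairo-Hanoi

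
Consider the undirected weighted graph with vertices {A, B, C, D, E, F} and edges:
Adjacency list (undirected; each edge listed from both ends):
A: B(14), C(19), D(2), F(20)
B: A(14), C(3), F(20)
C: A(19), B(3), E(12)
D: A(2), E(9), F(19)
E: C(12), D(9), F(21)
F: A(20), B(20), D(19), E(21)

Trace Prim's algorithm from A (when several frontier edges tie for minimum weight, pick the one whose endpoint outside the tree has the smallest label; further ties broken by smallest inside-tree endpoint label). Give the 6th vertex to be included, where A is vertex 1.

F

Grow the tree from A using Prim:
Step 1: frontier [A-D 2, A-B 14, A-C 19, A-F 20] → take A-D (2); add D.
Step 2: frontier [A-B 14, A-C 19, A-F 20, D-E 9, D-F 19] → take D-E (9); add E.
Step 3: frontier [A-B 14, A-C 19, A-F 20, D-F 19, C-E 12, E-F 21] → take C-E (12); add C.
Step 4: frontier [A-B 14, A-F 20, B-C 3, D-F 19, E-F 21] → take B-C (3); add B.
Step 5: frontier [A-F 20, B-F 20, D-F 19, E-F 21] → take D-F (19); add F.
Vertex order: A, D, E, C, B, F. The 6th vertex is F.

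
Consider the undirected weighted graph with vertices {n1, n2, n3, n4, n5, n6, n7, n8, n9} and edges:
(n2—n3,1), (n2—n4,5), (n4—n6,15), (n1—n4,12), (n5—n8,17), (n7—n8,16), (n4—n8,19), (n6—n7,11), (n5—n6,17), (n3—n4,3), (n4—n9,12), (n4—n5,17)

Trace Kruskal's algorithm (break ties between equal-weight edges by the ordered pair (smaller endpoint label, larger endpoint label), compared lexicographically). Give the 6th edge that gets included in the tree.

Kruskal's algorithm — process edges by increasing weight (ties by edge label):
n2—n3 (1): add — endpoints in different components.
n3—n4 (3): add — endpoints in different components.
n2—n4 (5): skip — n4 and n2 already connected.
n6—n7 (11): add — endpoints in different components.
n1—n4 (12): add — endpoints in different components.
n4—n9 (12): add — endpoints in different components.
n4—n6 (15): add — endpoints in different components.
n7—n8 (16): add — endpoints in different components.
n4—n5 (17): add — endpoints in different components.
The 6th edge added is n4—n6.

n4-n6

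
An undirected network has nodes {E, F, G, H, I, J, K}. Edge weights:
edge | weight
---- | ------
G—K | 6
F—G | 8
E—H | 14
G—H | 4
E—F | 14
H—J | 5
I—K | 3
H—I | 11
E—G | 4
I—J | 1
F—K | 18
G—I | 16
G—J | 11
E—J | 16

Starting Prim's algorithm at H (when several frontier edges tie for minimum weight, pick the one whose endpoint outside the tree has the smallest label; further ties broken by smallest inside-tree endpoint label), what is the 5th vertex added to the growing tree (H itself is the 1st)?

I

Prim's algorithm from H:
Step 1: cheapest edge leaving the tree is G—H (4); add G.
Step 2: cheapest edge leaving the tree is E—G (4); add E.
Step 3: cheapest edge leaving the tree is H—J (5); add J.
Step 4: cheapest edge leaving the tree is I—J (1); add I.
Step 5: cheapest edge leaving the tree is I—K (3); add K.
Step 6: cheapest edge leaving the tree is F—G (8); add F.
Vertex order: H, G, E, J, I, K, F. The 5th vertex is I.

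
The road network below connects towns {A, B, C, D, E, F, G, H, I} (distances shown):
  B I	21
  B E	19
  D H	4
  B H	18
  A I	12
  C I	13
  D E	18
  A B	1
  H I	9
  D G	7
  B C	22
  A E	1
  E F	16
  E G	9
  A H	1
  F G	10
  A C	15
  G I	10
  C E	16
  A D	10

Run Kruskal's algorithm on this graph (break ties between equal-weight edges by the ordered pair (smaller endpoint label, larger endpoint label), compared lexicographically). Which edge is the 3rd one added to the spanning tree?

A-H

Kruskal's algorithm — process edges by increasing weight (ties by edge label):
A B (1): add — endpoints in different components.
A E (1): add — endpoints in different components.
A H (1): add — endpoints in different components.
D H (4): add — endpoints in different components.
D G (7): add — endpoints in different components.
E G (9): skip — E and G already connected.
H I (9): add — endpoints in different components.
A D (10): skip — A and D already connected.
F G (10): add — endpoints in different components.
G I (10): skip — G and I already connected.
A I (12): skip — A and I already connected.
C I (13): add — endpoints in different components.
The 3rd edge added is A H.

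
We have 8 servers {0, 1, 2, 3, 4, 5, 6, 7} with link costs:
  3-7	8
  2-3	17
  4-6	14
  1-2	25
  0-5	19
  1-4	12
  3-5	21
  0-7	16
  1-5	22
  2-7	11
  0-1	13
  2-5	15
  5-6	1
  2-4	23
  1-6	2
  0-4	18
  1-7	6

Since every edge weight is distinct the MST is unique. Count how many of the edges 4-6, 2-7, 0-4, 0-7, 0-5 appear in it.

Kruskal's algorithm — process edges by increasing weight (ties by edge label):
5-6 (1): add — endpoints in different components.
1-6 (2): add — endpoints in different components.
1-7 (6): add — endpoints in different components.
3-7 (8): add — endpoints in different components.
2-7 (11): add — endpoints in different components.
1-4 (12): add — endpoints in different components.
0-1 (13): add — endpoints in different components.
MST edge set: {5-6, 1-6, 1-7, 3-7, 2-7, 1-4, 0-1}.
Of the listed edges, {2-7} are in the MST → 1.

1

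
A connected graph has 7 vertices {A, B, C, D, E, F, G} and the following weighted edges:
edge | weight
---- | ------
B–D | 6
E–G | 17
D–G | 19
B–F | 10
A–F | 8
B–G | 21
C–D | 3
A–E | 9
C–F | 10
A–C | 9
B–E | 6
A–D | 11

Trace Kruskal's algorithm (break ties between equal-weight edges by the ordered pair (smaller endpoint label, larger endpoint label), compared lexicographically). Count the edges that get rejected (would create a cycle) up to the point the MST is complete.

4

Kruskal: consider edges lightest-first.
C–D (3): add. Components now {A} {B} {C,D} {E} {F} {G}
B–D (6): add. Components now {A} {B,C,D} {E} {F} {G}
B–E (6): add. Components now {A} {B,C,D,E} {F} {G}
A–F (8): add. Components now {A,F} {B,C,D,E} {G}
A–C (9): add. Components now {A,B,C,D,E,F} {G}
A–E (9): skip — A and E already connected.
B–F (10): skip — B and F already connected.
C–F (10): skip — C and F already connected.
A–D (11): skip — A and D already connected.
E–G (17): add. Components now {A,B,C,D,E,F,G}
Edges rejected before the tree was complete: 4.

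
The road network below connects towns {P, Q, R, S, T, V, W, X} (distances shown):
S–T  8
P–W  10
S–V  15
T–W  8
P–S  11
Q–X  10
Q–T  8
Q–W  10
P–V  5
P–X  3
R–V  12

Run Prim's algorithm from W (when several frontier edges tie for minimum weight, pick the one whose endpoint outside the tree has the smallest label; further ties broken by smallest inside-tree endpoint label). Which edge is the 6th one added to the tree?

P-V

Prim's algorithm from W:
Step 1: cheapest edge leaving the tree is T–W (8); add T.
Step 2: cheapest edge leaving the tree is Q–T (8); add Q.
Step 3: cheapest edge leaving the tree is S–T (8); add S.
Step 4: cheapest edge leaving the tree is P–W (10); add P.
Step 5: cheapest edge leaving the tree is P–X (3); add X.
Step 6: cheapest edge leaving the tree is P–V (5); add V.
Step 7: cheapest edge leaving the tree is R–V (12); add R.
The 6th edge added is P–V.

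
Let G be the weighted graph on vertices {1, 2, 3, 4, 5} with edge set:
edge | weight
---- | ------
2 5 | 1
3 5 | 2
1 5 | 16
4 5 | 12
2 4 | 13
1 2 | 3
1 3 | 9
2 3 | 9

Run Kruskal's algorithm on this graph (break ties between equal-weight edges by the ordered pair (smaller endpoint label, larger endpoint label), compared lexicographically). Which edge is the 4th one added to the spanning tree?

Sort edges by weight, then run Kruskal:
2 5 (1): add. Components now {1} {2,5} {3} {4}
3 5 (2): add. Components now {1} {2,3,5} {4}
1 2 (3): add. Components now {1,2,3,5} {4}
1 3 (9): skip — 1 and 3 already connected.
2 3 (9): skip — 2 and 3 already connected.
4 5 (12): add. Components now {1,2,3,4,5}
The 4th edge added is 4 5.

4-5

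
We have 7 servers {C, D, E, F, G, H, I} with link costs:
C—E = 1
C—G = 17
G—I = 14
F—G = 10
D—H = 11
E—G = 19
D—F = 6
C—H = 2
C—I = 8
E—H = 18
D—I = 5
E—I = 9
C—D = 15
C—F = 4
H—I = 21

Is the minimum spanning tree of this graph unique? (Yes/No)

Kruskal: consider edges lightest-first.
C—E (1): add. Components now {C,E} {D} {F} {G} {H} {I}
C—H (2): add. Components now {C,E,H} {D} {F} {G} {I}
C—F (4): add. Components now {C,E,F,H} {D} {G} {I}
D—I (5): add. Components now {C,E,F,H} {D,I} {G}
D—F (6): add. Components now {C,D,E,F,H,I} {G}
C—I (8): skip — C and I already connected.
E—I (9): skip — E and I already connected.
F—G (10): add. Components now {C,D,E,F,G,H,I}
Every non-tree edge has weight strictly greater than the heaviest edge on the tree path between its endpoints, so the MST is unique.

Yes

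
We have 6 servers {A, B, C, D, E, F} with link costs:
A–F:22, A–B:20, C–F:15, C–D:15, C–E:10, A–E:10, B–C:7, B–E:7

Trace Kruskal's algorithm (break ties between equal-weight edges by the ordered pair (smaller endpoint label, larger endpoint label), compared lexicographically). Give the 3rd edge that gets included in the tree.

Sort edges by weight, then run Kruskal:
B–C (7): add — endpoints in different components.
B–E (7): add — endpoints in different components.
A–E (10): add — endpoints in different components.
C–E (10): skip — C and E already connected.
C–D (15): add — endpoints in different components.
C–F (15): add — endpoints in different components.
The 3rd edge added is A–E.

A-E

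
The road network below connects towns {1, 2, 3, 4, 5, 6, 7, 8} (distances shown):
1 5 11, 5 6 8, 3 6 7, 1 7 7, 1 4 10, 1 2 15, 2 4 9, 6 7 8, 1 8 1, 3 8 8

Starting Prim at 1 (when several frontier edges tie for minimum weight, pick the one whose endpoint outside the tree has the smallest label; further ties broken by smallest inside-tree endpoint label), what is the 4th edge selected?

Prim, starting at 1.
Step 1: frontier [1 8 1, 1 7 7, 1 4 10, 1 5 11, 1 2 15] → take 1 8 (1); add 8.
Step 2: frontier [1 7 7, 1 4 10, 1 5 11, 1 2 15, 3 8 8] → take 1 7 (7); add 7.
Step 3: frontier [1 4 10, 1 5 11, 1 2 15, 6 7 8, 3 8 8] → take 3 8 (8); add 3.
Step 4: frontier [1 4 10, 1 5 11, 1 2 15, 3 6 7, 6 7 8] → take 3 6 (7); add 6.
Step 5: frontier [1 4 10, 1 5 11, 1 2 15, 5 6 8] → take 5 6 (8); add 5.
Step 6: frontier [1 4 10, 1 2 15] → take 1 4 (10); add 4.
Step 7: frontier [1 2 15, 2 4 9] → take 2 4 (9); add 2.
The 4th edge added is 3 6.

3-6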